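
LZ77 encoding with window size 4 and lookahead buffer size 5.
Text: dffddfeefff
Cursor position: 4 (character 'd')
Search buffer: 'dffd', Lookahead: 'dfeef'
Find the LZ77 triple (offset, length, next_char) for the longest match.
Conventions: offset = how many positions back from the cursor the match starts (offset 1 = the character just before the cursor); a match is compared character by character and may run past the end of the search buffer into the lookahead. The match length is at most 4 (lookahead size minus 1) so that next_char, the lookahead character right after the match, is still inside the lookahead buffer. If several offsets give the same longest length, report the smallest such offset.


Try each offset into the search buffer:
  offset=1 (pos 3, char 'd'): match length 1
  offset=2 (pos 2, char 'f'): match length 0
  offset=3 (pos 1, char 'f'): match length 0
  offset=4 (pos 0, char 'd'): match length 2
Longest match has length 2 at offset 4.
next_char = character at position 4 + 2 = 6 -> 'e'

Best match: offset=4, length=2 (matching 'df' starting at position 0)
LZ77 triple: (4, 2, 'e')


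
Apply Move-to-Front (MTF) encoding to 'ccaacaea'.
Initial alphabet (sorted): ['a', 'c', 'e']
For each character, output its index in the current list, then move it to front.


MTF encoding:
'c': index 1 in ['a', 'c', 'e'] -> ['c', 'a', 'e']
'c': index 0 in ['c', 'a', 'e'] -> ['c', 'a', 'e']
'a': index 1 in ['c', 'a', 'e'] -> ['a', 'c', 'e']
'a': index 0 in ['a', 'c', 'e'] -> ['a', 'c', 'e']
'c': index 1 in ['a', 'c', 'e'] -> ['c', 'a', 'e']
'a': index 1 in ['c', 'a', 'e'] -> ['a', 'c', 'e']
'e': index 2 in ['a', 'c', 'e'] -> ['e', 'a', 'c']
'a': index 1 in ['e', 'a', 'c'] -> ['a', 'e', 'c']


Output: [1, 0, 1, 0, 1, 1, 2, 1]


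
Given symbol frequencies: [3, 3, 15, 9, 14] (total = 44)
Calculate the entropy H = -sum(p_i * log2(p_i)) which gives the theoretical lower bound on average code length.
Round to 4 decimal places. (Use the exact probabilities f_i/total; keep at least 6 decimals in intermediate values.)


Per-symbol terms -p_i * log2(p_i) with p_i = f_i/44:
  p = 3/44 = 0.068182: log2(p) = -3.874469, -p*log2(p) = 0.264168
  p = 3/44 = 0.068182: log2(p) = -3.874469, -p*log2(p) = 0.264168
  p = 15/44 = 0.340909: log2(p) = -1.552541, -p*log2(p) = 0.529275
  p = 9/44 = 0.204545: log2(p) = -2.289507, -p*log2(p) = 0.468308
  p = 14/44 = 0.318182: log2(p) = -1.652077, -p*log2(p) = 0.525661
H = 0.264168 + 0.264168 + 0.529275 + 0.468308 + 0.525661 = 2.051580

H = 2.0516 bits/symbol


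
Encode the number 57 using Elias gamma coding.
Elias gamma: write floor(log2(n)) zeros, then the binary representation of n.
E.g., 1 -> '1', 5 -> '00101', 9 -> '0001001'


num_bits = floor(log2(57)) + 1 = 6
leading_zeros = num_bits - 1 = 5
binary(57) = 111001

Elias gamma(57) = '00000' + '111001' = 00000111001 (11 bits)


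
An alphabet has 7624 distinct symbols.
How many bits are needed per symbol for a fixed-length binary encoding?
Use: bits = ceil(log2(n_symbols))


log2(7624) = 12.8963
Bracket: 2^12 = 4096 < 7624 <= 2^13 = 8192
So ceil(log2(7624)) = 13

bits = ceil(log2(7624)) = ceil(12.8963) = 13 bits


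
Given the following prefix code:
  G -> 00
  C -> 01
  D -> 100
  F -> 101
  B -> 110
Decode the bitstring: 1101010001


Decoding step by step:
Bits 110 -> B
Bits 101 -> F
Bits 00 -> G
Bits 01 -> C


Decoded message: BFGC


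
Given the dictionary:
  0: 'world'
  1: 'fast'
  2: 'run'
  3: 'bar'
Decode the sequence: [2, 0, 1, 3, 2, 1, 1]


Look up each index in the dictionary:
  2 -> 'run'
  0 -> 'world'
  1 -> 'fast'
  3 -> 'bar'
  2 -> 'run'
  1 -> 'fast'
  1 -> 'fast'

Decoded: "run world fast bar run fast fast"


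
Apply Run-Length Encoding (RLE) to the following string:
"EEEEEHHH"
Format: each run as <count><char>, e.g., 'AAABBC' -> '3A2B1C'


Scanning runs left to right:
  i=0: run of 'E' x 5 -> '5E'
  i=5: run of 'H' x 3 -> '3H'

RLE = 5E3H


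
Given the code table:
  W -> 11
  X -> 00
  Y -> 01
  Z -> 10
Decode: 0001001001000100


Decoding:
00 -> X
01 -> Y
00 -> X
10 -> Z
01 -> Y
00 -> X
01 -> Y
00 -> X


Result: XYXZYXYX


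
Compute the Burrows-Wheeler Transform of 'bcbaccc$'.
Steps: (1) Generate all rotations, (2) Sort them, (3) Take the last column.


Rotations (sorted):
  0: $bcbaccc -> last char: c
  1: accc$bcb -> last char: b
  2: baccc$bc -> last char: c
  3: bcbaccc$ -> last char: $
  4: c$bcbacc -> last char: c
  5: cbaccc$b -> last char: b
  6: cc$bcbac -> last char: c
  7: ccc$bcba -> last char: a


BWT = cbc$cbca


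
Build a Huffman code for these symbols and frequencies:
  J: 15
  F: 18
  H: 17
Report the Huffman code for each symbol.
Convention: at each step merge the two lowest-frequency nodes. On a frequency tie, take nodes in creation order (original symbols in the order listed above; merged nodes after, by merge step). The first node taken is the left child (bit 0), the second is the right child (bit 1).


Huffman tree construction:
Step 1: Merge J(15) + H(17) = 32
Step 2: Merge F(18) + (J+H)(32) = 50
Read each symbol's code off the tree from the root (left child = 0, right child = 1).

Codes:
  J: 10 (length 2)
  F: 0 (length 1)
  H: 11 (length 2)
Average code length: 82/50 = 1.6400 bits/symbol


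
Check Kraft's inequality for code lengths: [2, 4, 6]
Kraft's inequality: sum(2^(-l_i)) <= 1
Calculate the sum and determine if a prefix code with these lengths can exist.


Sum = 2^(-2) + 2^(-4) + 2^(-6)
    = 0.25 + 0.0625 + 0.015625
    = 21/64 = 0.328125
Since 0.328125 <= 1, Kraft's inequality IS satisfied.
A prefix code with these lengths CAN exist.

Kraft sum = 0.328125. Satisfied.


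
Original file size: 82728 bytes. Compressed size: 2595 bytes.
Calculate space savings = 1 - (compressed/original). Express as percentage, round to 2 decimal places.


ratio = compressed/original = 2595/82728 = 0.031368
savings = 1 - ratio = 1 - 0.031368 = 0.968632
as a percentage: 0.968632 * 100 = 96.86%

Space savings = 1 - 2595/82728 = 96.86%


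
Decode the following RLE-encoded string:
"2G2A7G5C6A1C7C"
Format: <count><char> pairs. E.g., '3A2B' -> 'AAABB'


Expanding each <count><char> pair:
  2G -> 'GG'
  2A -> 'AA'
  7G -> 'GGGGGGG'
  5C -> 'CCCCC'
  6A -> 'AAAAAA'
  1C -> 'C'
  7C -> 'CCCCCCC'

Decoded = GGAAGGGGGGGCCCCCAAAAAACCCCCCCC


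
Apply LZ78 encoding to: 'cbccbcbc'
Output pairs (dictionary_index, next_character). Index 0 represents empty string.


LZ78 encoding steps:
Dictionary: {0: ''}
Step 1: w='' (idx 0), next='c' -> output (0, 'c'), add 'c' as idx 1
Step 2: w='' (idx 0), next='b' -> output (0, 'b'), add 'b' as idx 2
Step 3: w='c' (idx 1), next='c' -> output (1, 'c'), add 'cc' as idx 3
Step 4: w='b' (idx 2), next='c' -> output (2, 'c'), add 'bc' as idx 4
Step 5: w='bc' (idx 4), end of input -> output (4, '')


Encoded: [(0, 'c'), (0, 'b'), (1, 'c'), (2, 'c'), (4, '')]


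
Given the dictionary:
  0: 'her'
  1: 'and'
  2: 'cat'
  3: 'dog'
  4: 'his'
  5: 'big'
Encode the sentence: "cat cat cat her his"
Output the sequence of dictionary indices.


Look up each word in the dictionary:
  'cat' -> 2
  'cat' -> 2
  'cat' -> 2
  'her' -> 0
  'his' -> 4

Encoded: [2, 2, 2, 0, 4]


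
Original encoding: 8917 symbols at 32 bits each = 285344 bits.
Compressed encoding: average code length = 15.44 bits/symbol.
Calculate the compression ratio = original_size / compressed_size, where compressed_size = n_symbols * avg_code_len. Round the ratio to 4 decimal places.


original_size = n_symbols * orig_bits = 8917 * 32 = 285344 bits
compressed_size = n_symbols * avg_code_len = 8917 * 15.44 = 137678.48 bits
ratio = original_size / compressed_size = 285344 / 137678.48 = 2.0725

Compression ratio = 2.0725


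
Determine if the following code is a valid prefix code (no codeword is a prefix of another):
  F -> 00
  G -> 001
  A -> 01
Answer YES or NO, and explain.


Checking each pair (does one codeword prefix another?):
  F='00' vs G='001': prefix -- VIOLATION

NO -- this is NOT a valid prefix code. F (00) is a prefix of G (001).


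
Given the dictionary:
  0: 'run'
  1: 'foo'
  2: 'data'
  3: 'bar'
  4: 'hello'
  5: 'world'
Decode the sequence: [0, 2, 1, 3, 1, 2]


Look up each index in the dictionary:
  0 -> 'run'
  2 -> 'data'
  1 -> 'foo'
  3 -> 'bar'
  1 -> 'foo'
  2 -> 'data'

Decoded: "run data foo bar foo data"


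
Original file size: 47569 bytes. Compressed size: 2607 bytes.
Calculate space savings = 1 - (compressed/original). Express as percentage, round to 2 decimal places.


ratio = compressed/original = 2607/47569 = 0.054805
savings = 1 - ratio = 1 - 0.054805 = 0.945195
as a percentage: 0.945195 * 100 = 94.52%

Space savings = 1 - 2607/47569 = 94.52%


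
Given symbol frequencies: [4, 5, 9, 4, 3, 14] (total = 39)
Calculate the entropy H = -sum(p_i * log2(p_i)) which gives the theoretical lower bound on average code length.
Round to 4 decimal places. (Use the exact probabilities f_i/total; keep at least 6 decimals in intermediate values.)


Per-symbol terms -p_i * log2(p_i) with p_i = f_i/39:
  p = 4/39 = 0.102564: log2(p) = -3.285402, -p*log2(p) = 0.336964
  p = 5/39 = 0.128205: log2(p) = -2.963474, -p*log2(p) = 0.379933
  p = 9/39 = 0.230769: log2(p) = -2.115477, -p*log2(p) = 0.488187
  p = 4/39 = 0.102564: log2(p) = -3.285402, -p*log2(p) = 0.336964
  p = 3/39 = 0.076923: log2(p) = -3.700440, -p*log2(p) = 0.284649
  p = 14/39 = 0.358974: log2(p) = -1.478047, -p*log2(p) = 0.530581
H = 0.336964 + 0.379933 + 0.488187 + 0.336964 + 0.284649 + 0.530581 = 2.357278

H = 2.3573 bits/symbol


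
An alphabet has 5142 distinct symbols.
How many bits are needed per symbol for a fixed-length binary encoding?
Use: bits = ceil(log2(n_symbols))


log2(5142) = 12.3281
Bracket: 2^12 = 4096 < 5142 <= 2^13 = 8192
So ceil(log2(5142)) = 13

bits = ceil(log2(5142)) = ceil(12.3281) = 13 bits


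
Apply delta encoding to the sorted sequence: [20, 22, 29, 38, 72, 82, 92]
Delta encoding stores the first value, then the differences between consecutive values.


First value: 20
Deltas:
  22 - 20 = 2
  29 - 22 = 7
  38 - 29 = 9
  72 - 38 = 34
  82 - 72 = 10
  92 - 82 = 10


Delta encoded: [20, 2, 7, 9, 34, 10, 10]


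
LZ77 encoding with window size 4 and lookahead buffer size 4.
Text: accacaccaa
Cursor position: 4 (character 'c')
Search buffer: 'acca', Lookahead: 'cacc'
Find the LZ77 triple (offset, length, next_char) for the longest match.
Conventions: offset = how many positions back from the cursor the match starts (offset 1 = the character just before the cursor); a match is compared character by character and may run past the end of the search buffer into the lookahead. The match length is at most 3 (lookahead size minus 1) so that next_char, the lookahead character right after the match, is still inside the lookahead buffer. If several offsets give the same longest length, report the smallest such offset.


Try each offset into the search buffer:
  offset=1 (pos 3, char 'a'): match length 0
  offset=2 (pos 2, char 'c'): match length 3
  offset=3 (pos 1, char 'c'): match length 1
  offset=4 (pos 0, char 'a'): match length 0
Longest match has length 3 at offset 2.
next_char = character at position 4 + 3 = 7 -> 'c'

Best match: offset=2, length=3 (matching 'cac' starting at position 2)
LZ77 triple: (2, 3, 'c')


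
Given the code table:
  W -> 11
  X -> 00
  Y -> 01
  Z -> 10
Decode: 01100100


Decoding:
01 -> Y
10 -> Z
01 -> Y
00 -> X


Result: YZYX


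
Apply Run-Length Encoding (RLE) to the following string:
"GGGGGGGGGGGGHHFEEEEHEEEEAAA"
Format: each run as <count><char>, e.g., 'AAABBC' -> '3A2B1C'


Scanning runs left to right:
  i=0: run of 'G' x 12 -> '12G'
  i=12: run of 'H' x 2 -> '2H'
  i=14: run of 'F' x 1 -> '1F'
  i=15: run of 'E' x 4 -> '4E'
  i=19: run of 'H' x 1 -> '1H'
  i=20: run of 'E' x 4 -> '4E'
  i=24: run of 'A' x 3 -> '3A'

RLE = 12G2H1F4E1H4E3A


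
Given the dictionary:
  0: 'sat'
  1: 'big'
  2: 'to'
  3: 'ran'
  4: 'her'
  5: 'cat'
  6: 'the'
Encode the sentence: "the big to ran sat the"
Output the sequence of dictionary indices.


Look up each word in the dictionary:
  'the' -> 6
  'big' -> 1
  'to' -> 2
  'ran' -> 3
  'sat' -> 0
  'the' -> 6

Encoded: [6, 1, 2, 3, 0, 6]


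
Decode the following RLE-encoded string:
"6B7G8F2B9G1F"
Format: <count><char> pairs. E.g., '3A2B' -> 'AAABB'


Expanding each <count><char> pair:
  6B -> 'BBBBBB'
  7G -> 'GGGGGGG'
  8F -> 'FFFFFFFF'
  2B -> 'BB'
  9G -> 'GGGGGGGGG'
  1F -> 'F'

Decoded = BBBBBBGGGGGGGFFFFFFFFBBGGGGGGGGGF


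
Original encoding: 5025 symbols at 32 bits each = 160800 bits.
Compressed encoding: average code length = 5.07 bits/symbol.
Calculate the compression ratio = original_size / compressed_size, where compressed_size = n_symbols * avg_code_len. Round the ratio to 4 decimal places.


original_size = n_symbols * orig_bits = 5025 * 32 = 160800 bits
compressed_size = n_symbols * avg_code_len = 5025 * 5.07 = 25476.75 bits
ratio = original_size / compressed_size = 160800 / 25476.75 = 6.3116

Compression ratio = 6.3116


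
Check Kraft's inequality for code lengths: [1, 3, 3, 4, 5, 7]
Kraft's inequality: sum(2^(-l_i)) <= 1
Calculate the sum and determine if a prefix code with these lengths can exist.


Sum = 2^(-1) + 2^(-3) + 2^(-3) + 2^(-4) + 2^(-5) + 2^(-7)
    = 0.5 + 0.125 + 0.125 + 0.0625 + 0.03125 + 0.0078125
    = 109/128 = 0.8515625
Since 0.8515625 <= 1, Kraft's inequality IS satisfied.
A prefix code with these lengths CAN exist.

Kraft sum = 0.8515625. Satisfied.


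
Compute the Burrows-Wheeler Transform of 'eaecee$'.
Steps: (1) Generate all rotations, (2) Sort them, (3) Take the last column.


Rotations (sorted):
  0: $eaecee -> last char: e
  1: aecee$e -> last char: e
  2: cee$eae -> last char: e
  3: e$eaece -> last char: e
  4: eaecee$ -> last char: $
  5: ecee$ea -> last char: a
  6: ee$eaec -> last char: c


BWT = eeee$ac


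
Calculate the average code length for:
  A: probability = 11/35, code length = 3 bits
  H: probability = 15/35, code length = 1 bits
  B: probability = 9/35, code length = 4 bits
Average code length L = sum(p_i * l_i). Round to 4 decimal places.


Weighted contributions p_i * l_i:
  A: (11/35) * 3 = 33/35
  H: (15/35) * 1 = 15/35
  B: (9/35) * 4 = 36/35
Sum = (33 + 15 + 36)/35 = 84/35

L = 84/35 = 2.4000 bits/symbol


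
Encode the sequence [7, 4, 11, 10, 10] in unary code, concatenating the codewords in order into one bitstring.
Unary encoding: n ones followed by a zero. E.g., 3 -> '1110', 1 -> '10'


Encode each number as n ones followed by a terminating 0:
  7 -> 11111110 (8 bits)
  4 -> 11110 (5 bits)
  11 -> 111111111110 (12 bits)
  10 -> 11111111110 (11 bits)
  10 -> 11111111110 (11 bits)
Total length = 8 + 5 + 12 + 11 + 11 = 47 bits.

Unary([7, 4, 11, 10, 10]) = 11111110111101111111111101111111111011111111110 (47 bits)


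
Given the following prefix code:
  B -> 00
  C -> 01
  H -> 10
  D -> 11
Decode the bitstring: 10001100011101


Decoding step by step:
Bits 10 -> H
Bits 00 -> B
Bits 11 -> D
Bits 00 -> B
Bits 01 -> C
Bits 11 -> D
Bits 01 -> C


Decoded message: HBDBCDC


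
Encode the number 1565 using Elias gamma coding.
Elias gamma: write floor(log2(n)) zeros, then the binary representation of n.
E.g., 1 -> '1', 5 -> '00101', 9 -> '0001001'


num_bits = floor(log2(1565)) + 1 = 11
leading_zeros = num_bits - 1 = 10
binary(1565) = 11000011101

Elias gamma(1565) = '0000000000' + '11000011101' = 000000000011000011101 (21 bits)


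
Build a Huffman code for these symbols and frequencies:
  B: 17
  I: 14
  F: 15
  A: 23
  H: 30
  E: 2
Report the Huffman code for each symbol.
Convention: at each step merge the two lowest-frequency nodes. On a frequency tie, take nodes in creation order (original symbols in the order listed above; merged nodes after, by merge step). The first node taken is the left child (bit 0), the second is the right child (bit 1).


Huffman tree construction:
Step 1: Merge E(2) + I(14) = 16
Step 2: Merge F(15) + (E+I)(16) = 31
Step 3: Merge B(17) + A(23) = 40
Step 4: Merge H(30) + (F+(E+I))(31) = 61
Step 5: Merge (B+A)(40) + (H+(F+(E+I)))(61) = 101
Read each symbol's code off the tree from the root (left child = 0, right child = 1).

Codes:
  B: 00 (length 2)
  I: 1111 (length 4)
  F: 110 (length 3)
  A: 01 (length 2)
  H: 10 (length 2)
  E: 1110 (length 4)
Average code length: 249/101 = 2.4653 bits/symbol


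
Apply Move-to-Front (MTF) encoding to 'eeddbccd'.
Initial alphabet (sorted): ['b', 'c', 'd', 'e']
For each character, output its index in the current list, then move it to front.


MTF encoding:
'e': index 3 in ['b', 'c', 'd', 'e'] -> ['e', 'b', 'c', 'd']
'e': index 0 in ['e', 'b', 'c', 'd'] -> ['e', 'b', 'c', 'd']
'd': index 3 in ['e', 'b', 'c', 'd'] -> ['d', 'e', 'b', 'c']
'd': index 0 in ['d', 'e', 'b', 'c'] -> ['d', 'e', 'b', 'c']
'b': index 2 in ['d', 'e', 'b', 'c'] -> ['b', 'd', 'e', 'c']
'c': index 3 in ['b', 'd', 'e', 'c'] -> ['c', 'b', 'd', 'e']
'c': index 0 in ['c', 'b', 'd', 'e'] -> ['c', 'b', 'd', 'e']
'd': index 2 in ['c', 'b', 'd', 'e'] -> ['d', 'c', 'b', 'e']


Output: [3, 0, 3, 0, 2, 3, 0, 2]


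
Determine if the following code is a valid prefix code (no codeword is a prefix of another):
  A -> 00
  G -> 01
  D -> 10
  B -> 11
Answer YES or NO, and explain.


Checking each pair (does one codeword prefix another?):
  A='00' vs G='01': no prefix
  A='00' vs D='10': no prefix
  A='00' vs B='11': no prefix
  G='01' vs A='00': no prefix
  G='01' vs D='10': no prefix
  G='01' vs B='11': no prefix
  D='10' vs A='00': no prefix
  D='10' vs G='01': no prefix
  D='10' vs B='11': no prefix
  B='11' vs A='00': no prefix
  B='11' vs G='01': no prefix
  B='11' vs D='10': no prefix
No violation found over all pairs.

YES -- this is a valid prefix code. No codeword is a prefix of any other codeword.


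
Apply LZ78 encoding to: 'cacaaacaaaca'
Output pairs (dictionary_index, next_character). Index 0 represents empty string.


LZ78 encoding steps:
Dictionary: {0: ''}
Step 1: w='' (idx 0), next='c' -> output (0, 'c'), add 'c' as idx 1
Step 2: w='' (idx 0), next='a' -> output (0, 'a'), add 'a' as idx 2
Step 3: w='c' (idx 1), next='a' -> output (1, 'a'), add 'ca' as idx 3
Step 4: w='a' (idx 2), next='a' -> output (2, 'a'), add 'aa' as idx 4
Step 5: w='ca' (idx 3), next='a' -> output (3, 'a'), add 'caa' as idx 5
Step 6: w='a' (idx 2), next='c' -> output (2, 'c'), add 'ac' as idx 6
Step 7: w='a' (idx 2), end of input -> output (2, '')


Encoded: [(0, 'c'), (0, 'a'), (1, 'a'), (2, 'a'), (3, 'a'), (2, 'c'), (2, '')]


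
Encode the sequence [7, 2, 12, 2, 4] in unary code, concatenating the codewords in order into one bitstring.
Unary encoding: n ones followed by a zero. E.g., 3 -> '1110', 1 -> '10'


Encode each number as n ones followed by a terminating 0:
  7 -> 11111110 (8 bits)
  2 -> 110 (3 bits)
  12 -> 1111111111110 (13 bits)
  2 -> 110 (3 bits)
  4 -> 11110 (5 bits)
Total length = 8 + 3 + 13 + 3 + 5 = 32 bits.

Unary([7, 2, 12, 2, 4]) = 11111110110111111111111011011110 (32 bits)


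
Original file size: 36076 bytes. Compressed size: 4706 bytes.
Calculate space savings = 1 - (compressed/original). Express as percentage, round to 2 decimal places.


ratio = compressed/original = 4706/36076 = 0.130447
savings = 1 - ratio = 1 - 0.130447 = 0.869553
as a percentage: 0.869553 * 100 = 86.96%

Space savings = 1 - 4706/36076 = 86.96%


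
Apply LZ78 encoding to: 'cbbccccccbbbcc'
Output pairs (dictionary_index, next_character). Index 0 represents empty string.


LZ78 encoding steps:
Dictionary: {0: ''}
Step 1: w='' (idx 0), next='c' -> output (0, 'c'), add 'c' as idx 1
Step 2: w='' (idx 0), next='b' -> output (0, 'b'), add 'b' as idx 2
Step 3: w='b' (idx 2), next='c' -> output (2, 'c'), add 'bc' as idx 3
Step 4: w='c' (idx 1), next='c' -> output (1, 'c'), add 'cc' as idx 4
Step 5: w='cc' (idx 4), next='c' -> output (4, 'c'), add 'ccc' as idx 5
Step 6: w='b' (idx 2), next='b' -> output (2, 'b'), add 'bb' as idx 6
Step 7: w='bc' (idx 3), next='c' -> output (3, 'c'), add 'bcc' as idx 7


Encoded: [(0, 'c'), (0, 'b'), (2, 'c'), (1, 'c'), (4, 'c'), (2, 'b'), (3, 'c')]


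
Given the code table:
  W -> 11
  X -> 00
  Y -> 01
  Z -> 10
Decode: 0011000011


Decoding:
00 -> X
11 -> W
00 -> X
00 -> X
11 -> W


Result: XWXXW


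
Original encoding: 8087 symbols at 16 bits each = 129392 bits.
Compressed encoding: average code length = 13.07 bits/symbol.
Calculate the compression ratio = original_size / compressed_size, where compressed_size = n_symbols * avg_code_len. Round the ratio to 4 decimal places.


original_size = n_symbols * orig_bits = 8087 * 16 = 129392 bits
compressed_size = n_symbols * avg_code_len = 8087 * 13.07 = 105697.09 bits
ratio = original_size / compressed_size = 129392 / 105697.09 = 1.2242

Compression ratio = 1.2242


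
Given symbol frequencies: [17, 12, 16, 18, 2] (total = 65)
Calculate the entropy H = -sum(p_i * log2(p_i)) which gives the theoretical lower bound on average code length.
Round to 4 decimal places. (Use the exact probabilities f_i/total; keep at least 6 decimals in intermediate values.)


Per-symbol terms -p_i * log2(p_i) with p_i = f_i/65:
  p = 17/65 = 0.261538: log2(p) = -1.934905, -p*log2(p) = 0.506052
  p = 12/65 = 0.184615: log2(p) = -2.437405, -p*log2(p) = 0.449983
  p = 16/65 = 0.246154: log2(p) = -2.022368, -p*log2(p) = 0.497814
  p = 18/65 = 0.276923: log2(p) = -1.852443, -p*log2(p) = 0.512984
  p = 2/65 = 0.030769: log2(p) = -5.022368, -p*log2(p) = 0.154534
H = 0.506052 + 0.449983 + 0.497814 + 0.512984 + 0.154534 = 2.121367

H = 2.1214 bits/symbol


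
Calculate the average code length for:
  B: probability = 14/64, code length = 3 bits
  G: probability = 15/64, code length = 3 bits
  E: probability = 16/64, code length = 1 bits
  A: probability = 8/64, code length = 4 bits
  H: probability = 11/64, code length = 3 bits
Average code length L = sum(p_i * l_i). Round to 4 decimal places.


Weighted contributions p_i * l_i:
  B: (14/64) * 3 = 42/64
  G: (15/64) * 3 = 45/64
  E: (16/64) * 1 = 16/64
  A: (8/64) * 4 = 32/64
  H: (11/64) * 3 = 33/64
Sum = (42 + 45 + 16 + 32 + 33)/64 = 168/64

L = 168/64 = 2.6250 bits/symbol


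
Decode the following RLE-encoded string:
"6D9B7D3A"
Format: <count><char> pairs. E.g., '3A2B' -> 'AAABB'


Expanding each <count><char> pair:
  6D -> 'DDDDDD'
  9B -> 'BBBBBBBBB'
  7D -> 'DDDDDDD'
  3A -> 'AAA'

Decoded = DDDDDDBBBBBBBBBDDDDDDDAAA


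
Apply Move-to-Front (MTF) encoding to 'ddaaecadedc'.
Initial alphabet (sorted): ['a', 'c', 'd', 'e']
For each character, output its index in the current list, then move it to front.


MTF encoding:
'd': index 2 in ['a', 'c', 'd', 'e'] -> ['d', 'a', 'c', 'e']
'd': index 0 in ['d', 'a', 'c', 'e'] -> ['d', 'a', 'c', 'e']
'a': index 1 in ['d', 'a', 'c', 'e'] -> ['a', 'd', 'c', 'e']
'a': index 0 in ['a', 'd', 'c', 'e'] -> ['a', 'd', 'c', 'e']
'e': index 3 in ['a', 'd', 'c', 'e'] -> ['e', 'a', 'd', 'c']
'c': index 3 in ['e', 'a', 'd', 'c'] -> ['c', 'e', 'a', 'd']
'a': index 2 in ['c', 'e', 'a', 'd'] -> ['a', 'c', 'e', 'd']
'd': index 3 in ['a', 'c', 'e', 'd'] -> ['d', 'a', 'c', 'e']
'e': index 3 in ['d', 'a', 'c', 'e'] -> ['e', 'd', 'a', 'c']
'd': index 1 in ['e', 'd', 'a', 'c'] -> ['d', 'e', 'a', 'c']
'c': index 3 in ['d', 'e', 'a', 'c'] -> ['c', 'd', 'e', 'a']


Output: [2, 0, 1, 0, 3, 3, 2, 3, 3, 1, 3]


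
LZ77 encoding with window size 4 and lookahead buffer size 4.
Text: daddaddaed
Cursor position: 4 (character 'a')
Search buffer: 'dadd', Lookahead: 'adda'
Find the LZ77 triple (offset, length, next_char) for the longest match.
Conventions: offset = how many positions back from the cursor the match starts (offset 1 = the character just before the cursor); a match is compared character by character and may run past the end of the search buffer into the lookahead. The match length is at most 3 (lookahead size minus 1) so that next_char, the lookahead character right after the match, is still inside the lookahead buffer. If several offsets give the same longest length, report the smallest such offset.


Try each offset into the search buffer:
  offset=1 (pos 3, char 'd'): match length 0
  offset=2 (pos 2, char 'd'): match length 0
  offset=3 (pos 1, char 'a'): match length 3
  offset=4 (pos 0, char 'd'): match length 0
Longest match has length 3 at offset 3.
next_char = character at position 4 + 3 = 7 -> 'a'

Best match: offset=3, length=3 (matching 'add' starting at position 1)
LZ77 triple: (3, 3, 'a')


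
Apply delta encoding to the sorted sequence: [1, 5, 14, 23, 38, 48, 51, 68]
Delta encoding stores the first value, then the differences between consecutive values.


First value: 1
Deltas:
  5 - 1 = 4
  14 - 5 = 9
  23 - 14 = 9
  38 - 23 = 15
  48 - 38 = 10
  51 - 48 = 3
  68 - 51 = 17


Delta encoded: [1, 4, 9, 9, 15, 10, 3, 17]


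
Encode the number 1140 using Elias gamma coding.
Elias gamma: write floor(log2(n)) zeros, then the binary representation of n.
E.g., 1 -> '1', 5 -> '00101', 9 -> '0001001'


num_bits = floor(log2(1140)) + 1 = 11
leading_zeros = num_bits - 1 = 10
binary(1140) = 10001110100

Elias gamma(1140) = '0000000000' + '10001110100' = 000000000010001110100 (21 bits)


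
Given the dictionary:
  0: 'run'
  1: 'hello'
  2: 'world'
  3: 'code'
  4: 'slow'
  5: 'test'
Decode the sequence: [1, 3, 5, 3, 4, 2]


Look up each index in the dictionary:
  1 -> 'hello'
  3 -> 'code'
  5 -> 'test'
  3 -> 'code'
  4 -> 'slow'
  2 -> 'world'

Decoded: "hello code test code slow world"


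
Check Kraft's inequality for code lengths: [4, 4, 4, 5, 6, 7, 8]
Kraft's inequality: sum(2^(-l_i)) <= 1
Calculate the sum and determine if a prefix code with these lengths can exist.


Sum = 2^(-4) + 2^(-4) + 2^(-4) + 2^(-5) + 2^(-6) + 2^(-7) + 2^(-8)
    = 0.0625 + 0.0625 + 0.0625 + 0.03125 + 0.015625 + 0.0078125 + 0.00390625
    = 63/256 = 0.24609375
Since 0.24609375 <= 1, Kraft's inequality IS satisfied.
A prefix code with these lengths CAN exist.

Kraft sum = 0.24609375. Satisfied.


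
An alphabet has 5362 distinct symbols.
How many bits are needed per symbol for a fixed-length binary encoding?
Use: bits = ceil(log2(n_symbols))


log2(5362) = 12.3886
Bracket: 2^12 = 4096 < 5362 <= 2^13 = 8192
So ceil(log2(5362)) = 13

bits = ceil(log2(5362)) = ceil(12.3886) = 13 bits


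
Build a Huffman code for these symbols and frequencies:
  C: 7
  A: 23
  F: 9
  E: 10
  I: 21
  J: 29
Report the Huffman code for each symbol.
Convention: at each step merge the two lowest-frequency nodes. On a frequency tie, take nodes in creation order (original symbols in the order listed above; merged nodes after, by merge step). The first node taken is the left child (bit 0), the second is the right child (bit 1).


Huffman tree construction:
Step 1: Merge C(7) + F(9) = 16
Step 2: Merge E(10) + (C+F)(16) = 26
Step 3: Merge I(21) + A(23) = 44
Step 4: Merge (E+(C+F))(26) + J(29) = 55
Step 5: Merge (I+A)(44) + ((E+(C+F))+J)(55) = 99
Read each symbol's code off the tree from the root (left child = 0, right child = 1).

Codes:
  C: 1010 (length 4)
  A: 01 (length 2)
  F: 1011 (length 4)
  E: 100 (length 3)
  I: 00 (length 2)
  J: 11 (length 2)
Average code length: 240/99 = 2.4242 bits/symbol


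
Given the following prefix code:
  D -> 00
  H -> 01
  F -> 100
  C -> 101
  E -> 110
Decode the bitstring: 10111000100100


Decoding step by step:
Bits 101 -> C
Bits 110 -> E
Bits 00 -> D
Bits 100 -> F
Bits 100 -> F


Decoded message: CEDFF


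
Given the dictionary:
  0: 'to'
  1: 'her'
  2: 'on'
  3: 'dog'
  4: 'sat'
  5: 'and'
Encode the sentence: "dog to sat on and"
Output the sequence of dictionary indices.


Look up each word in the dictionary:
  'dog' -> 3
  'to' -> 0
  'sat' -> 4
  'on' -> 2
  'and' -> 5

Encoded: [3, 0, 4, 2, 5]


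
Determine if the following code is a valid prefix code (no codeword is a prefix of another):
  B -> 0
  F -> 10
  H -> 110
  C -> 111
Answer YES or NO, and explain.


Checking each pair (does one codeword prefix another?):
  B='0' vs F='10': no prefix
  B='0' vs H='110': no prefix
  B='0' vs C='111': no prefix
  F='10' vs B='0': no prefix
  F='10' vs H='110': no prefix
  F='10' vs C='111': no prefix
  H='110' vs B='0': no prefix
  H='110' vs F='10': no prefix
  H='110' vs C='111': no prefix
  C='111' vs B='0': no prefix
  C='111' vs F='10': no prefix
  C='111' vs H='110': no prefix
No violation found over all pairs.

YES -- this is a valid prefix code. No codeword is a prefix of any other codeword.


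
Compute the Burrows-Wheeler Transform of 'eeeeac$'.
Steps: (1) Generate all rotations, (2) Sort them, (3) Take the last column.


Rotations (sorted):
  0: $eeeeac -> last char: c
  1: ac$eeee -> last char: e
  2: c$eeeea -> last char: a
  3: eac$eee -> last char: e
  4: eeac$ee -> last char: e
  5: eeeac$e -> last char: e
  6: eeeeac$ -> last char: $


BWT = ceaeee$


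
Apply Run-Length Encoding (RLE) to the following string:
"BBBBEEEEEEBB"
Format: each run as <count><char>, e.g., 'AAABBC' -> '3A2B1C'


Scanning runs left to right:
  i=0: run of 'B' x 4 -> '4B'
  i=4: run of 'E' x 6 -> '6E'
  i=10: run of 'B' x 2 -> '2B'

RLE = 4B6E2B


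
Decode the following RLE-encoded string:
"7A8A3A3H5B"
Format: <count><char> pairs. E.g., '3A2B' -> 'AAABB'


Expanding each <count><char> pair:
  7A -> 'AAAAAAA'
  8A -> 'AAAAAAAA'
  3A -> 'AAA'
  3H -> 'HHH'
  5B -> 'BBBBB'

Decoded = AAAAAAAAAAAAAAAAAAHHHBBBBB


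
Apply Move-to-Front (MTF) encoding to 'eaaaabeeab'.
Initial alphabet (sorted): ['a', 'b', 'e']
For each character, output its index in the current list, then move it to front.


MTF encoding:
'e': index 2 in ['a', 'b', 'e'] -> ['e', 'a', 'b']
'a': index 1 in ['e', 'a', 'b'] -> ['a', 'e', 'b']
'a': index 0 in ['a', 'e', 'b'] -> ['a', 'e', 'b']
'a': index 0 in ['a', 'e', 'b'] -> ['a', 'e', 'b']
'a': index 0 in ['a', 'e', 'b'] -> ['a', 'e', 'b']
'b': index 2 in ['a', 'e', 'b'] -> ['b', 'a', 'e']
'e': index 2 in ['b', 'a', 'e'] -> ['e', 'b', 'a']
'e': index 0 in ['e', 'b', 'a'] -> ['e', 'b', 'a']
'a': index 2 in ['e', 'b', 'a'] -> ['a', 'e', 'b']
'b': index 2 in ['a', 'e', 'b'] -> ['b', 'a', 'e']


Output: [2, 1, 0, 0, 0, 2, 2, 0, 2, 2]


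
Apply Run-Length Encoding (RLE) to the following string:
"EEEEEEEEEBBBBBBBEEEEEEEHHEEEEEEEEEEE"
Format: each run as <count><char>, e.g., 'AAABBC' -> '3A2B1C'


Scanning runs left to right:
  i=0: run of 'E' x 9 -> '9E'
  i=9: run of 'B' x 7 -> '7B'
  i=16: run of 'E' x 7 -> '7E'
  i=23: run of 'H' x 2 -> '2H'
  i=25: run of 'E' x 11 -> '11E'

RLE = 9E7B7E2H11E


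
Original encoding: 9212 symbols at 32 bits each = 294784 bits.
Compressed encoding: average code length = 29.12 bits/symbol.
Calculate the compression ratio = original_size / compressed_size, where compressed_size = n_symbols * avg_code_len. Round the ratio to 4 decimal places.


original_size = n_symbols * orig_bits = 9212 * 32 = 294784 bits
compressed_size = n_symbols * avg_code_len = 9212 * 29.12 = 268253.44 bits
ratio = original_size / compressed_size = 294784 / 268253.44 = 1.0989

Compression ratio = 1.0989


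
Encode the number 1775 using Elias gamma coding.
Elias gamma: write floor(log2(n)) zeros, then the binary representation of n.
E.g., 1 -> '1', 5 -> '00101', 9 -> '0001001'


num_bits = floor(log2(1775)) + 1 = 11
leading_zeros = num_bits - 1 = 10
binary(1775) = 11011101111

Elias gamma(1775) = '0000000000' + '11011101111' = 000000000011011101111 (21 bits)


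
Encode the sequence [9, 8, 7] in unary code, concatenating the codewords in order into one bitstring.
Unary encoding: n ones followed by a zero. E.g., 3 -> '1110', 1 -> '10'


Encode each number as n ones followed by a terminating 0:
  9 -> 1111111110 (10 bits)
  8 -> 111111110 (9 bits)
  7 -> 11111110 (8 bits)
Total length = 10 + 9 + 8 = 27 bits.

Unary([9, 8, 7]) = 111111111011111111011111110 (27 bits)


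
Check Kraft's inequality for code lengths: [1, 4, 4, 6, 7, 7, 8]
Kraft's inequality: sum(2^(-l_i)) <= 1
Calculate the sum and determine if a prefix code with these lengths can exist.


Sum = 2^(-1) + 2^(-4) + 2^(-4) + 2^(-6) + 2^(-7) + 2^(-7) + 2^(-8)
    = 0.5 + 0.0625 + 0.0625 + 0.015625 + 0.0078125 + 0.0078125 + 0.00390625
    = 169/256 = 0.66015625
Since 0.66015625 <= 1, Kraft's inequality IS satisfied.
A prefix code with these lengths CAN exist.

Kraft sum = 0.66015625. Satisfied.


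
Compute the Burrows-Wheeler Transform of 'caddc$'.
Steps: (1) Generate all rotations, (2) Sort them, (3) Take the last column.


Rotations (sorted):
  0: $caddc -> last char: c
  1: addc$c -> last char: c
  2: c$cadd -> last char: d
  3: caddc$ -> last char: $
  4: dc$cad -> last char: d
  5: ddc$ca -> last char: a


BWT = ccd$da


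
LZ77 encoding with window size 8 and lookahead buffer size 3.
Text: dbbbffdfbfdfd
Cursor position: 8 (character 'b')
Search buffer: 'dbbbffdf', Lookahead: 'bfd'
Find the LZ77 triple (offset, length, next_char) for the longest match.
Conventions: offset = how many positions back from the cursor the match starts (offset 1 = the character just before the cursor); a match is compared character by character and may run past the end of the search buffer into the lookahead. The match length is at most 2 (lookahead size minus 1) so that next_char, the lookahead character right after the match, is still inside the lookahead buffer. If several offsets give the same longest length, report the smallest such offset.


Try each offset into the search buffer:
  offset=1 (pos 7, char 'f'): match length 0
  offset=2 (pos 6, char 'd'): match length 0
  offset=3 (pos 5, char 'f'): match length 0
  offset=4 (pos 4, char 'f'): match length 0
  offset=5 (pos 3, char 'b'): match length 2
  offset=6 (pos 2, char 'b'): match length 1
  offset=7 (pos 1, char 'b'): match length 1
  offset=8 (pos 0, char 'd'): match length 0
Longest match has length 2 at offset 5.
next_char = character at position 8 + 2 = 10 -> 'd'

Best match: offset=5, length=2 (matching 'bf' starting at position 3)
LZ77 triple: (5, 2, 'd')


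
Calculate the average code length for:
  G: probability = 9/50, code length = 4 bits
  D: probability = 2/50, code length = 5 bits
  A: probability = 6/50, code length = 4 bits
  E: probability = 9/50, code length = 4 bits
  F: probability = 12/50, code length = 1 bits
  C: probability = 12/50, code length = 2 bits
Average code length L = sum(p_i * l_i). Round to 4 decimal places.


Weighted contributions p_i * l_i:
  G: (9/50) * 4 = 36/50
  D: (2/50) * 5 = 10/50
  A: (6/50) * 4 = 24/50
  E: (9/50) * 4 = 36/50
  F: (12/50) * 1 = 12/50
  C: (12/50) * 2 = 24/50
Sum = (36 + 10 + 24 + 36 + 12 + 24)/50 = 142/50

L = 142/50 = 2.8400 bits/symbol


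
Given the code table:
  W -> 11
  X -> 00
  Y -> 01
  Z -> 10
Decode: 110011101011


Decoding:
11 -> W
00 -> X
11 -> W
10 -> Z
10 -> Z
11 -> W


Result: WXWZZW


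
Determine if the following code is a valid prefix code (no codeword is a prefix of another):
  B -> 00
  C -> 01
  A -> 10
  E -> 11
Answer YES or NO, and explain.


Checking each pair (does one codeword prefix another?):
  B='00' vs C='01': no prefix
  B='00' vs A='10': no prefix
  B='00' vs E='11': no prefix
  C='01' vs B='00': no prefix
  C='01' vs A='10': no prefix
  C='01' vs E='11': no prefix
  A='10' vs B='00': no prefix
  A='10' vs C='01': no prefix
  A='10' vs E='11': no prefix
  E='11' vs B='00': no prefix
  E='11' vs C='01': no prefix
  E='11' vs A='10': no prefix
No violation found over all pairs.

YES -- this is a valid prefix code. No codeword is a prefix of any other codeword.


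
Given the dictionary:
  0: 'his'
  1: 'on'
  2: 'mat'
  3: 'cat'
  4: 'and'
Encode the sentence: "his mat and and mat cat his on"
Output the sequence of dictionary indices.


Look up each word in the dictionary:
  'his' -> 0
  'mat' -> 2
  'and' -> 4
  'and' -> 4
  'mat' -> 2
  'cat' -> 3
  'his' -> 0
  'on' -> 1

Encoded: [0, 2, 4, 4, 2, 3, 0, 1]


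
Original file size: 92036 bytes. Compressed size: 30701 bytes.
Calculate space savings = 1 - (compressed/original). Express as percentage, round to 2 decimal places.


ratio = compressed/original = 30701/92036 = 0.333576
savings = 1 - ratio = 1 - 0.333576 = 0.666424
as a percentage: 0.666424 * 100 = 66.64%

Space savings = 1 - 30701/92036 = 66.64%


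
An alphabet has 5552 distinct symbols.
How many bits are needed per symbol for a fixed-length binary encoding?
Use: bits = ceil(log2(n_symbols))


log2(5552) = 12.4388
Bracket: 2^12 = 4096 < 5552 <= 2^13 = 8192
So ceil(log2(5552)) = 13

bits = ceil(log2(5552)) = ceil(12.4388) = 13 bits


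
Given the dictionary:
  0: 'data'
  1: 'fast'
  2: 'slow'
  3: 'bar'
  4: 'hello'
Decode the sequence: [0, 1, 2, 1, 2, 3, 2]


Look up each index in the dictionary:
  0 -> 'data'
  1 -> 'fast'
  2 -> 'slow'
  1 -> 'fast'
  2 -> 'slow'
  3 -> 'bar'
  2 -> 'slow'

Decoded: "data fast slow fast slow bar slow"


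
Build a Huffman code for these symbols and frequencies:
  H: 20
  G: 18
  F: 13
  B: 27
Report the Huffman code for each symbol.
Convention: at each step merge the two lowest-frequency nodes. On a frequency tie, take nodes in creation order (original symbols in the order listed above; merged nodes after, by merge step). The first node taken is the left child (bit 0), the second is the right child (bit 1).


Huffman tree construction:
Step 1: Merge F(13) + G(18) = 31
Step 2: Merge H(20) + B(27) = 47
Step 3: Merge (F+G)(31) + (H+B)(47) = 78
Read each symbol's code off the tree from the root (left child = 0, right child = 1).

Codes:
  H: 10 (length 2)
  G: 01 (length 2)
  F: 00 (length 2)
  B: 11 (length 2)
Average code length: 156/78 = 2.0000 bits/symbol


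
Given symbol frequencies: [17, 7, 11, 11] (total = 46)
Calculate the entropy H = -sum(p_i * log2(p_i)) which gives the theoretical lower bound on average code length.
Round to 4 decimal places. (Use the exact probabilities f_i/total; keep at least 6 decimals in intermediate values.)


Per-symbol terms -p_i * log2(p_i) with p_i = f_i/46:
  p = 17/46 = 0.369565: log2(p) = -1.436099, -p*log2(p) = 0.530732
  p = 7/46 = 0.152174: log2(p) = -2.716207, -p*log2(p) = 0.413336
  p = 11/46 = 0.239130: log2(p) = -2.064130, -p*log2(p) = 0.493596
  p = 11/46 = 0.239130: log2(p) = -2.064130, -p*log2(p) = 0.493596
H = 0.530732 + 0.413336 + 0.493596 + 0.493596 = 1.931260

H = 1.9313 bits/symbol


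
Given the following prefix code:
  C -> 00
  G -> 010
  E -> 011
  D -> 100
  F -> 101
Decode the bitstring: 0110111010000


Decoding step by step:
Bits 011 -> E
Bits 011 -> E
Bits 101 -> F
Bits 00 -> C
Bits 00 -> C


Decoded message: EEFCC


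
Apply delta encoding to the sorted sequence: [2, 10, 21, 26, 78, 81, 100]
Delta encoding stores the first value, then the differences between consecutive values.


First value: 2
Deltas:
  10 - 2 = 8
  21 - 10 = 11
  26 - 21 = 5
  78 - 26 = 52
  81 - 78 = 3
  100 - 81 = 19


Delta encoded: [2, 8, 11, 5, 52, 3, 19]


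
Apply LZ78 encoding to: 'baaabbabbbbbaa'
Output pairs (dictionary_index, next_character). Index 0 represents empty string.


LZ78 encoding steps:
Dictionary: {0: ''}
Step 1: w='' (idx 0), next='b' -> output (0, 'b'), add 'b' as idx 1
Step 2: w='' (idx 0), next='a' -> output (0, 'a'), add 'a' as idx 2
Step 3: w='a' (idx 2), next='a' -> output (2, 'a'), add 'aa' as idx 3
Step 4: w='b' (idx 1), next='b' -> output (1, 'b'), add 'bb' as idx 4
Step 5: w='a' (idx 2), next='b' -> output (2, 'b'), add 'ab' as idx 5
Step 6: w='bb' (idx 4), next='b' -> output (4, 'b'), add 'bbb' as idx 6
Step 7: w='b' (idx 1), next='a' -> output (1, 'a'), add 'ba' as idx 7
Step 8: w='a' (idx 2), end of input -> output (2, '')


Encoded: [(0, 'b'), (0, 'a'), (2, 'a'), (1, 'b'), (2, 'b'), (4, 'b'), (1, 'a'), (2, '')]


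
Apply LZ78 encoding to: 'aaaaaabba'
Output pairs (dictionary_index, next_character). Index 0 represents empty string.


LZ78 encoding steps:
Dictionary: {0: ''}
Step 1: w='' (idx 0), next='a' -> output (0, 'a'), add 'a' as idx 1
Step 2: w='a' (idx 1), next='a' -> output (1, 'a'), add 'aa' as idx 2
Step 3: w='aa' (idx 2), next='a' -> output (2, 'a'), add 'aaa' as idx 3
Step 4: w='' (idx 0), next='b' -> output (0, 'b'), add 'b' as idx 4
Step 5: w='b' (idx 4), next='a' -> output (4, 'a'), add 'ba' as idx 5


Encoded: [(0, 'a'), (1, 'a'), (2, 'a'), (0, 'b'), (4, 'a')]
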